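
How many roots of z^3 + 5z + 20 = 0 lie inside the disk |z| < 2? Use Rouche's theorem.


Step 1: On |z| = 2 the three terms have sizes |z^3| = 2^3 = 8, |5z| = 5*2 = 10, |20| = 20
Step 2: The dominant term is g(z) = 20; let h(z) = z^3 + 5z so f = g + h
Step 3: On |z| = 2: |g| = 20 and |h| <= 8 + 10 = 18
Step 4: Since 20 > 18, |h| < |g| on |z| = 2, so by Rouche f has the same number of zeros as g inside |z| < 2
Step 5: g(z) = 20 is a nonzero constant with no zeros inside |z| < 2. Answer = 0

0


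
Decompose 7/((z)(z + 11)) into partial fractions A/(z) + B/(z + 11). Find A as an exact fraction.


Step 1: Multiply both sides by (z) and set z = 0
Step 2: A = 7 / (0 + 11)
Step 3: A = 7 / 11
Step 4: A = 7/11

7/11


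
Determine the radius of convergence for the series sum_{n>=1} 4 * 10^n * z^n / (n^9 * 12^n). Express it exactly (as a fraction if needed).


Step 1: General term a_n = 4 * 10^n / (n^9 * 12^n)
Step 2: By the root test, |a_n|^(1/n) = 4^(1/n) * 10 / (n^(9/n) * 12) -> 10/12 as n -> infinity (since 4^(1/n) -> 1 and n^(9/n) -> 1)
Step 3: R = 1/lim|a_n|^(1/n) = 12/10 = 6/5

6/5


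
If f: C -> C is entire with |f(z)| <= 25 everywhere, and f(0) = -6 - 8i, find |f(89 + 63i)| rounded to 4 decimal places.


Step 1: By Liouville's theorem, a bounded entire function is constant.
Step 2: f(z) = f(0) = -6 - 8i for all z.
Step 3: |f(w)| = |-6 - 8i| = sqrt(36 + 64)
Step 4: = 10.0

10.0


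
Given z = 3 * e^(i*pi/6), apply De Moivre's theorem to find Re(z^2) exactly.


Step 1: By De Moivre's theorem, z^2 = 3^2 * e^(i*2*pi/6) = 9 * (cos(pi/3) + i*sin(pi/3))
Step 2: |z|^2 = 3^2 = 9
Step 3: The angle pi/3 already lies in [0, 2*pi)
Step 4: cos(pi/3) = 1/2
Step 5: Re(z^2) = 9 * 1/2 = 9/2

9/2


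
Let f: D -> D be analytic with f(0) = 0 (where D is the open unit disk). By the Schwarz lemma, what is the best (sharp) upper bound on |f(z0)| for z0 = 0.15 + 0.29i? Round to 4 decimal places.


Step 1: Schwarz lemma: if f: D -> D is analytic with f(0) = 0, then |f(z)| <= |z| for all z in D, and this is sharp (f(z) = z).
Step 2: |z0|^2 = 0.15^2 + 0.29^2 = 0.1066
Step 3: |z0| = sqrt(0.1066) = 0.326497
Step 4: Best bound = |z0| = 0.3265

0.3265


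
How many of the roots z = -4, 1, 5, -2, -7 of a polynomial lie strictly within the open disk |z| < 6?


Step 1: Check each root:
  z = -4: |-4| = 4 < 6
  z = 1: |1| = 1 < 6
  z = 5: |5| = 5 < 6
  z = -2: |-2| = 2 < 6
  z = -7: |-7| = 7 >= 6
Step 2: Count = 4

4


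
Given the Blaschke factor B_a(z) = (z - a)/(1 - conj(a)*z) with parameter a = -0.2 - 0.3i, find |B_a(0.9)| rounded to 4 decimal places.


Step 1: Numerator z0 - a = 0.9 - (-0.2 - 0.3i) = 1.1 + 0.3i
Step 2: Denominator 1 - conj(a)*z0 = 1 - (-0.2 + 0.3i)*0.9 = 1.18 - 0.27i
Step 3: |z0 - a|^2 = 1.1^2 + 0.3^2 = 1.3; |1 - conj(a)*z0|^2 = 1.18^2 + (-0.27)^2 = 1.4653
Step 4: |B_a(0.9)| = sqrt(1.3 / 1.4653) = sqrt(0.88719)
Step 5: = 0.9419

0.9419


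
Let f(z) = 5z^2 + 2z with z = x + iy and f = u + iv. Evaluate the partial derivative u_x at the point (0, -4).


Step 1: f(z) = 5(x+iy)^2 + 2(x+iy) + 0
Step 2: u = 5(x^2 - y^2) + 2x + 0
Step 3: u_x = 10x + 2
Step 4: At (0, -4): u_x = 0 + 2 = 2

2


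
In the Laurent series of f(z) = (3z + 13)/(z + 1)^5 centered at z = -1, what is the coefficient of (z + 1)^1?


Step 1: Write the numerator in powers of (z + 1): 3z + 13 = 3(z + 1) + (3*(-1) + 13) = 3(z + 1) + 10
Step 2: Divide by (z + 1)^5: f(z) = 10(z + 1)^(-5) + 3(z + 1)^(-4)
Step 3: This finite sum is the Laurent series of f about z = -1.
Step 4: Only the powers -5 and -4 appear, so the coefficient of (z + 1)^1 = 0

0


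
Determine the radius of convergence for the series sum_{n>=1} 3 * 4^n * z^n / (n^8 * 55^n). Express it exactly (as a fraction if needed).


Step 1: General term a_n = 3 * 4^n / (n^8 * 55^n)
Step 2: By the root test, |a_n|^(1/n) = 3^(1/n) * 4 / (n^(8/n) * 55) -> 4/55 as n -> infinity (since 3^(1/n) -> 1 and n^(8/n) -> 1)
Step 3: R = 1/lim|a_n|^(1/n) = 55/4

55/4


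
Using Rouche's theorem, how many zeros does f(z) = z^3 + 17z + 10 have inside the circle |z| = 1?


Step 1: On |z| = 1 the three terms have sizes |z^3| = 1^3 = 1, |17z| = 17*1 = 17, |10| = 10
Step 2: The dominant term is g(z) = 17z; let h(z) = z^3 + 10 so f = g + h
Step 3: On |z| = 1: |g| = 17 and |h| <= 1 + 10 = 11
Step 4: Since 17 > 11, |h| < |g| on |z| = 1, so by Rouche f has the same number of zeros as g inside |z| < 1
Step 5: g(z) = 17z has 1 zero (at the origin, multiplicity 1) inside |z| < 1. Answer = 1

1


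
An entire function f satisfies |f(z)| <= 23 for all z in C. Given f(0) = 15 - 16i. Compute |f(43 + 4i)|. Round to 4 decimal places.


Step 1: By Liouville's theorem, a bounded entire function is constant.
Step 2: f(z) = f(0) = 15 - 16i for all z.
Step 3: |f(w)| = |15 - 16i| = sqrt(225 + 256)
Step 4: = 21.9317

21.9317


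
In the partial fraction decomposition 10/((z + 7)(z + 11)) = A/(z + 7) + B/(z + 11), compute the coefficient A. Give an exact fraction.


Step 1: Multiply both sides by (z + 7) and set z = -7
Step 2: A = 10 / (-7 + 11)
Step 3: A = 10 / 4
Step 4: A = 5/2

5/2


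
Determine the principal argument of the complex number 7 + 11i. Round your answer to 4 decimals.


Step 1: z = 7 + 11i
Step 2: arg(z) = atan2(11, 7)
Step 3: arg(z) = 1.0041

1.0041


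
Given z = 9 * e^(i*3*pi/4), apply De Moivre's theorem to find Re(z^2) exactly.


Step 1: By De Moivre's theorem, z^2 = 9^2 * e^(i*2*3*pi/4) = 81 * (cos(3*pi/2) + i*sin(3*pi/2))
Step 2: |z|^2 = 9^2 = 81
Step 3: The angle 3*pi/2 already lies in [0, 2*pi)
Step 4: cos(3*pi/2) = 0
Step 5: Re(z^2) = 81 * 0 = 0

0


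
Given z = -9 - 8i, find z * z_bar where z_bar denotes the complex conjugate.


Step 1: conj(z) = -9 + 8i
Step 2: z * conj(z) = (-9)^2 + (-8)^2
Step 3: = 81 + 64 = 145

145


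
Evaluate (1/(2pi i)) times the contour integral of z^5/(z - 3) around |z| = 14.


Step 1: f(z) = z^5, a = 3 is inside |z| = 14
Step 2: By Cauchy integral formula: (1/(2pi*i)) * integral = f(a)
Step 3: f(3) = 3^5 = 243

243


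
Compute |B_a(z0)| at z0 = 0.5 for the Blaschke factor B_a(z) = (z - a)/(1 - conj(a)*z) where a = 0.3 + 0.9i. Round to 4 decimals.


Step 1: Numerator z0 - a = 0.5 - (0.3 + 0.9i) = 0.2 - 0.9i
Step 2: Denominator 1 - conj(a)*z0 = 1 - (0.3 - 0.9i)*0.5 = 0.85 + 0.45i
Step 3: |z0 - a|^2 = 0.2^2 + (-0.9)^2 = 0.85; |1 - conj(a)*z0|^2 = 0.85^2 + 0.45^2 = 0.925
Step 4: |B_a(0.5)| = sqrt(0.85 / 0.925) = sqrt(0.918919)
Step 5: = 0.9586

0.9586


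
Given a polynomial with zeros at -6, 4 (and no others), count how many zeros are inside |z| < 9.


Step 1: Check each root:
  z = -6: |-6| = 6 < 9
  z = 4: |4| = 4 < 9
Step 2: Count = 2

2


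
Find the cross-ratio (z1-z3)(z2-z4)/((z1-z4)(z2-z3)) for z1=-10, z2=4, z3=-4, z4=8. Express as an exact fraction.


Step 1: (z1-z3)(z2-z4) = (-6) * (-4) = 24
Step 2: (z1-z4)(z2-z3) = (-18) * 8 = -144
Step 3: Cross-ratio = -24/144 = -1/6

-1/6


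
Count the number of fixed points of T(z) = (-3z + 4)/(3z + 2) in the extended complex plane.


Step 1: Fixed points satisfy T(z) = z
Step 2: 3z^2 + 5z - 4 = 0
Step 3: Discriminant = 5^2 - 4*3*(-4) = 73
Step 4: Number of fixed points = 2

2


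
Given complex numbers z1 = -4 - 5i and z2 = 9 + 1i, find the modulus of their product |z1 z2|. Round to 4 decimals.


Step 1: |z1| = sqrt((-4)^2 + (-5)^2) = sqrt(41)
Step 2: |z2| = sqrt(9^2 + 1^2) = sqrt(82)
Step 3: |z1*z2| = |z1|*|z2| = sqrt(41) * sqrt(82) = sqrt(41 * 82) = sqrt(3362)
Step 4: = 57.9828

57.9828


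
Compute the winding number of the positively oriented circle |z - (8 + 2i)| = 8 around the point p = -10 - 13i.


Step 1: Center c = (8, 2), radius = 8
Step 2: |p - c|^2 = (-18)^2 + (-15)^2 = 549
Step 3: r^2 = 64
Step 4: |p-c| > r so winding number = 0

0


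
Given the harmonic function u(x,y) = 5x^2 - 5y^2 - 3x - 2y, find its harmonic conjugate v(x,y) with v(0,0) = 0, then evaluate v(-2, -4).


Step 1: v_x = -u_y = 10y + 2
Step 2: v_y = u_x = 10x - 3
Step 3: v = 10xy + 2x - 3y + C
Step 4: v(0,0) = 0 => C = 0
Step 5: v(-2, -4) = 88

88


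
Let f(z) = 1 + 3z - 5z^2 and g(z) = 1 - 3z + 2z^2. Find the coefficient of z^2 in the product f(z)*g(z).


Step 1: z^2 term in f*g comes from: (1)*(2z^2) + (3z)*(-3z) + (-5z^2)*(1)
Step 2: = 2 - 9 - 5
Step 3: = -12

-12


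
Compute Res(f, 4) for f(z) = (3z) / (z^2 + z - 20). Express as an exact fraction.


Step 1: Q(z) = z^2 + z - 20 = (z - 4)(z + 5)
Step 2: Q'(z) = 2z + 1
Step 3: Q'(4) = 9, P(4) = 12
Step 4: Res = P(4)/Q'(4) = 12/9 = 4/3

4/3


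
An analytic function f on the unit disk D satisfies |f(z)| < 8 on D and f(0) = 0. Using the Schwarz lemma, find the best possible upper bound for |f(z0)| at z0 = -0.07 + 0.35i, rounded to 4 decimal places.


Step 1: g = f/8 maps D -> D with g(0) = 0, so by the Schwarz lemma |g(z)| <= |z|, i.e. |f(z)| <= 8|z|; this is sharp (f(z) = 8z).
Step 2: |z0|^2 = (-0.07)^2 + 0.35^2 = 0.1274
Step 3: |z0| = sqrt(0.1274) = 0.356931
Step 4: Best bound = 8 * |z0| = 8 * 0.356931 = 2.8555

2.8555


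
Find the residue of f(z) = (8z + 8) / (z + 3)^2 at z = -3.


Step 1: Pole of order 2 at z = -3
Step 2: Res = lim d/dz [(z + 3)^2 * f(z)] as z -> -3
Step 3: (z + 3)^2 * f(z) = 8z + 8
Step 4: d/dz[8z + 8] = 8

8


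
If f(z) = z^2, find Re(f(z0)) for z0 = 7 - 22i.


Step 1: z0 = 7 - 22i
Step 2: z0^2 = 7^2 - (-22)^2 - 308i
Step 3: real part = 49 - 484 = -435

-435


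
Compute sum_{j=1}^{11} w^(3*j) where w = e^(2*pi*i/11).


Step 1: The sum sum_{j=1}^{n} w^(k*j) equals n if n | k, else 0.
Step 2: Here n = 11, k = 3
Step 3: Does n divide k? 11 | 3 -> False
Step 4: Sum = 0

0


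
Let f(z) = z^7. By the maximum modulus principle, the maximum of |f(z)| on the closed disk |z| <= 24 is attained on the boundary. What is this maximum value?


Step 1: On |z| = 24, |f(z)| = |z|^7 = 24^7
Step 2: By maximum modulus principle, maximum is on boundary.
Step 3: Maximum = 4586471424 = 4586471424

4586471424


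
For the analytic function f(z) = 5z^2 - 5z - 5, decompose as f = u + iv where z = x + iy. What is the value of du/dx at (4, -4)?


Step 1: f(z) = 5(x+iy)^2 - 5(x+iy) - 5
Step 2: u = 5(x^2 - y^2) - 5x - 5
Step 3: u_x = 10x - 5
Step 4: At (4, -4): u_x = 40 - 5 = 35

35


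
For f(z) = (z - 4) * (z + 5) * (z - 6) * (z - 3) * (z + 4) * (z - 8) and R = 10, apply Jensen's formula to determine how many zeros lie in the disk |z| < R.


Jensen's formula: (1/2pi)*integral log|f(Re^it)|dt = log|f(0)| + sum_{|a_k|<R} log(R/|a_k|)
Step 1: f(0) = (-4) * 5 * (-6) * (-3) * 4 * (-8) = 11520
Step 2: log|f(0)| = log|4| + log|-5| + log|6| + log|3| + log|-4| + log|8| = 9.3518
Step 3: Zeros inside |z| < 10: 4, -5, 6, 3, -4, 8
Step 4: Jensen sum = log(10/4) + log(10/5) + log(10/6) + log(10/3) + log(10/4) + log(10/8) = 4.4637
Step 5: n(R) = number of terms in the Jensen sum = count of zeros inside |z| < 10 = 6

6


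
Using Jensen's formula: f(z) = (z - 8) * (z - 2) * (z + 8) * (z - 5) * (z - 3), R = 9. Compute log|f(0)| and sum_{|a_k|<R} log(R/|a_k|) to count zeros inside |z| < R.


Jensen's formula: (1/2pi)*integral log|f(Re^it)|dt = log|f(0)| + sum_{|a_k|<R} log(R/|a_k|)
Step 1: f(0) = (-8) * (-2) * 8 * (-5) * (-3) = 1920
Step 2: log|f(0)| = log|8| + log|2| + log|-8| + log|5| + log|3| = 7.5601
Step 3: Zeros inside |z| < 9: 8, 2, -8, 5, 3
Step 4: Jensen sum = log(9/8) + log(9/2) + log(9/8) + log(9/5) + log(9/3) = 3.426
Step 5: n(R) = number of terms in the Jensen sum = count of zeros inside |z| < 9 = 5

5


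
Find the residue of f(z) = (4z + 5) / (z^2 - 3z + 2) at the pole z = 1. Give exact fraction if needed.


Step 1: Q(z) = z^2 - 3z + 2 = (z - 1)(z - 2)
Step 2: Q'(z) = 2z - 3
Step 3: Q'(1) = -1, P(1) = 9
Step 4: Res = P(1)/Q'(1) = 9/(-1) = -9

-9


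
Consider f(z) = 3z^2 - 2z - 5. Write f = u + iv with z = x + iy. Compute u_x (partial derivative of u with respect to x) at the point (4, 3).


Step 1: f(z) = 3(x+iy)^2 - 2(x+iy) - 5
Step 2: u = 3(x^2 - y^2) - 2x - 5
Step 3: u_x = 6x - 2
Step 4: At (4, 3): u_x = 24 - 2 = 22

22


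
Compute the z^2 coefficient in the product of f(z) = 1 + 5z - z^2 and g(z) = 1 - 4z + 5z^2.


Step 1: z^2 term in f*g comes from: (1)*(5z^2) + (5z)*(-4z) + (-z^2)*(1)
Step 2: = 5 - 20 - 1
Step 3: = -16

-16


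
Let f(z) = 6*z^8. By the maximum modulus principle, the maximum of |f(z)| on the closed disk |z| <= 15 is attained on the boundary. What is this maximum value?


Step 1: On |z| = 15, |f(z)| = 6 * |z|^8 = 6 * 15^8
Step 2: By maximum modulus principle, maximum is on boundary.
Step 3: Maximum = 6 * 2562890625 = 15377343750

15377343750


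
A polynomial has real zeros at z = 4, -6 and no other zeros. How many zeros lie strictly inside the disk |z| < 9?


Step 1: Check each root:
  z = 4: |4| = 4 < 9
  z = -6: |-6| = 6 < 9
Step 2: Count = 2

2


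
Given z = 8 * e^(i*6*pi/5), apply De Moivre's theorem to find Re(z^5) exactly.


Step 1: By De Moivre's theorem, z^5 = 8^5 * e^(i*5*6*pi/5) = 32768 * (cos(6*pi) + i*sin(6*pi))
Step 2: |z|^5 = 8^5 = 32768
Step 3: Reduce the angle mod 2*pi: 6*pi - 6*pi = 0
Step 4: cos(0) = 1
Step 5: Re(z^5) = 32768 * 1 = 32768

32768


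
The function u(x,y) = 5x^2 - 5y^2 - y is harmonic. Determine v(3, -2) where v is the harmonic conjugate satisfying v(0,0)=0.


Step 1: v_x = -u_y = 10y + 1
Step 2: v_y = u_x = 10x + 0
Step 3: v = 10xy + x + C
Step 4: v(0,0) = 0 => C = 0
Step 5: v(3, -2) = -57

-57


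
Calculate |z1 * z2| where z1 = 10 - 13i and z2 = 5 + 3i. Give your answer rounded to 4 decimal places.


Step 1: |z1| = sqrt(10^2 + (-13)^2) = sqrt(269)
Step 2: |z2| = sqrt(5^2 + 3^2) = sqrt(34)
Step 3: |z1*z2| = |z1|*|z2| = sqrt(269) * sqrt(34) = sqrt(269 * 34) = sqrt(9146)
Step 4: = 95.6347

95.6347


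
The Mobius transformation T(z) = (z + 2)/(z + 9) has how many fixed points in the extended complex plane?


Step 1: Fixed points satisfy T(z) = z
Step 2: z^2 + 8z - 2 = 0
Step 3: Discriminant = 8^2 - 4*1*(-2) = 72
Step 4: Number of fixed points = 2

2


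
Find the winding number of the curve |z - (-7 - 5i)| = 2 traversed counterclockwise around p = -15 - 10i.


Step 1: Center c = (-7, -5), radius = 2
Step 2: |p - c|^2 = (-8)^2 + (-5)^2 = 89
Step 3: r^2 = 4
Step 4: |p-c| > r so winding number = 0

0


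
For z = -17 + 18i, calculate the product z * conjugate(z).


Step 1: conj(z) = -17 - 18i
Step 2: z * conj(z) = (-17)^2 + 18^2
Step 3: = 289 + 324 = 613

613


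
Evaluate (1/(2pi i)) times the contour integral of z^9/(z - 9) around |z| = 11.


Step 1: f(z) = z^9, a = 9 is inside |z| = 11
Step 2: By Cauchy integral formula: (1/(2pi*i)) * integral = f(a)
Step 3: f(9) = 9^9 = 387420489

387420489


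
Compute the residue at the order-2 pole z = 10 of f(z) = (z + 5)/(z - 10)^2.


Step 1: Pole of order 2 at z = 10
Step 2: Res = lim d/dz [(z - 10)^2 * f(z)] as z -> 10
Step 3: (z - 10)^2 * f(z) = z + 5
Step 4: d/dz[z + 5] = 1

1


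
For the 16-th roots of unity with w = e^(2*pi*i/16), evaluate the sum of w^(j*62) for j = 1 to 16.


Step 1: The sum sum_{j=1}^{n} w^(k*j) equals n if n | k, else 0.
Step 2: Here n = 16, k = 62
Step 3: Does n divide k? 16 | 62 -> False
Step 4: Sum = 0

0


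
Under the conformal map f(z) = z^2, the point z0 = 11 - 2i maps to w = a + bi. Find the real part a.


Step 1: z0 = 11 - 2i
Step 2: z0^2 = 11^2 - (-2)^2 - 44i
Step 3: real part = 121 - 4 = 117

117


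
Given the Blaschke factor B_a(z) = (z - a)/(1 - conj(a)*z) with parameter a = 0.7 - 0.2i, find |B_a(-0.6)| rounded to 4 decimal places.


Step 1: Numerator z0 - a = -0.6 - (0.7 - 0.2i) = -1.3 + 0.2i
Step 2: Denominator 1 - conj(a)*z0 = 1 - (0.7 + 0.2i)*(-0.6) = 1.42 + 0.12i
Step 3: |z0 - a|^2 = (-1.3)^2 + 0.2^2 = 1.73; |1 - conj(a)*z0|^2 = 1.42^2 + 0.12^2 = 2.0308
Step 4: |B_a(-0.6)| = sqrt(1.73 / 2.0308) = sqrt(0.851881)
Step 5: = 0.923

0.923


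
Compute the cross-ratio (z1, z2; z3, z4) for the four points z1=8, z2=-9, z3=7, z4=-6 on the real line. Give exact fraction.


Step 1: (z1-z3)(z2-z4) = 1 * (-3) = -3
Step 2: (z1-z4)(z2-z3) = 14 * (-16) = -224
Step 3: Cross-ratio = 3/224 = 3/224

3/224


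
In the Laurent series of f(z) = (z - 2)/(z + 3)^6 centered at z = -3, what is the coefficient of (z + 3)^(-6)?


Step 1: Write the numerator in powers of (z + 3): z - 2 = (z + 3) + (1*(-3) - 2) = (z + 3) - 5
Step 2: Divide by (z + 3)^6: f(z) = -5(z + 3)^(-6) + (z + 3)^(-5)
Step 3: This finite sum is the Laurent series of f about z = -3.
Step 4: Coefficient of (z + 3)^(-6) = 1*(-3) - 2 = -5

-5


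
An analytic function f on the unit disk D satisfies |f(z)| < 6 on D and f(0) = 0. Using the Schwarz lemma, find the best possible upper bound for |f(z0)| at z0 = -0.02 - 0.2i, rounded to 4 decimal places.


Step 1: g = f/6 maps D -> D with g(0) = 0, so by the Schwarz lemma |g(z)| <= |z|, i.e. |f(z)| <= 6|z|; this is sharp (f(z) = 6z).
Step 2: |z0|^2 = (-0.02)^2 + (-0.2)^2 = 0.0404
Step 3: |z0| = sqrt(0.0404) = 0.200998
Step 4: Best bound = 6 * |z0| = 6 * 0.200998 = 1.206

1.206


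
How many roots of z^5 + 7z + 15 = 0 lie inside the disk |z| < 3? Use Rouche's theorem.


Step 1: On |z| = 3 the three terms have sizes |z^5| = 3^5 = 243, |7z| = 7*3 = 21, |15| = 15
Step 2: The dominant term is g(z) = z^5; let h(z) = 7z + 15 so f = g + h
Step 3: On |z| = 3: |g| = 243 and |h| <= 21 + 15 = 36
Step 4: Since 243 > 36, |h| < |g| on |z| = 3, so by Rouche f has the same number of zeros as g inside |z| < 3
Step 5: g(z) = z^5 has 5 zeros (all at the origin) inside |z| < 3. Answer = 5

5


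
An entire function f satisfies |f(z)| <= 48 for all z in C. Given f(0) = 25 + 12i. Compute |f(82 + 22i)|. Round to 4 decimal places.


Step 1: By Liouville's theorem, a bounded entire function is constant.
Step 2: f(z) = f(0) = 25 + 12i for all z.
Step 3: |f(w)| = |25 + 12i| = sqrt(625 + 144)
Step 4: = 27.7308

27.7308


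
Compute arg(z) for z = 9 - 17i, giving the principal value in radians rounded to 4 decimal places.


Step 1: z = 9 - 17i
Step 2: arg(z) = atan2(-17, 9)
Step 3: arg(z) = -1.0839

-1.0839


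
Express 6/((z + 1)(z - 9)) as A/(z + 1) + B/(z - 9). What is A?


Step 1: Multiply both sides by (z + 1) and set z = -1
Step 2: A = 6 / (-1 - 9)
Step 3: A = 6 / (-10)
Step 4: A = -3/5

-3/5


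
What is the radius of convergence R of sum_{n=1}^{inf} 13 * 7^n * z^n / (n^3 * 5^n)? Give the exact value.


Step 1: General term a_n = 13 * 7^n / (n^3 * 5^n)
Step 2: By the root test, |a_n|^(1/n) = 13^(1/n) * 7 / (n^(3/n) * 5) -> 7/5 as n -> infinity (since 13^(1/n) -> 1 and n^(3/n) -> 1)
Step 3: R = 1/lim|a_n|^(1/n) = 5/7

5/7


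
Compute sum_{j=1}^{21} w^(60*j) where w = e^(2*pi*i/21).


Step 1: The sum sum_{j=1}^{n} w^(k*j) equals n if n | k, else 0.
Step 2: Here n = 21, k = 60
Step 3: Does n divide k? 21 | 60 -> False
Step 4: Sum = 0

0


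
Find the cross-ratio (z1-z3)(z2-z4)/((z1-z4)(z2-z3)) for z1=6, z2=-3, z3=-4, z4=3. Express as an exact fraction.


Step 1: (z1-z3)(z2-z4) = 10 * (-6) = -60
Step 2: (z1-z4)(z2-z3) = 3 * 1 = 3
Step 3: Cross-ratio = -60/3 = -20

-20


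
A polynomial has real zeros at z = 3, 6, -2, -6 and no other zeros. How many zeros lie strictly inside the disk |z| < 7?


Step 1: Check each root:
  z = 3: |3| = 3 < 7
  z = 6: |6| = 6 < 7
  z = -2: |-2| = 2 < 7
  z = -6: |-6| = 6 < 7
Step 2: Count = 4

4


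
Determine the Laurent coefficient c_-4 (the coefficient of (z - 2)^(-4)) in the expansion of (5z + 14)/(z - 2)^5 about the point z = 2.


Step 1: Write the numerator in powers of (z - 2): 5z + 14 = 5(z - 2) + (5*2 + 14) = 5(z - 2) + 24
Step 2: Divide by (z - 2)^5: f(z) = 24(z - 2)^(-5) + 5(z - 2)^(-4)
Step 3: This finite sum is the Laurent series of f about z = 2.
Step 4: Coefficient of (z - 2)^(-4) = coefficient of (z - 2) in the re-centred numerator = 5

5


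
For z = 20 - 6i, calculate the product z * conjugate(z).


Step 1: conj(z) = 20 + 6i
Step 2: z * conj(z) = 20^2 + (-6)^2
Step 3: = 400 + 36 = 436

436


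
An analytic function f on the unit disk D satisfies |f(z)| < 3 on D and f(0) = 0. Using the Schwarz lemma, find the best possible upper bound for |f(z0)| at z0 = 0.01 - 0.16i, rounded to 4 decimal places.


Step 1: g = f/3 maps D -> D with g(0) = 0, so by the Schwarz lemma |g(z)| <= |z|, i.e. |f(z)| <= 3|z|; this is sharp (f(z) = 3z).
Step 2: |z0|^2 = 0.01^2 + (-0.16)^2 = 0.0257
Step 3: |z0| = sqrt(0.0257) = 0.160312
Step 4: Best bound = 3 * |z0| = 3 * 0.160312 = 0.4809

0.4809


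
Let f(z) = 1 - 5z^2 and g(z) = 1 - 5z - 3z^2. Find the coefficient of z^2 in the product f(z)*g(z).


Step 1: z^2 term in f*g comes from: (1)*(-3z^2) + (0)*(-5z) + (-5z^2)*(1)
Step 2: = -3 + 0 - 5
Step 3: = -8

-8


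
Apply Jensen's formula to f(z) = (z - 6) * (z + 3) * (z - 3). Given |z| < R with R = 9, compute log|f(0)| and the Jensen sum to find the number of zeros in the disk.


Jensen's formula: (1/2pi)*integral log|f(Re^it)|dt = log|f(0)| + sum_{|a_k|<R} log(R/|a_k|)
Step 1: f(0) = (-6) * 3 * (-3) = 54
Step 2: log|f(0)| = log|6| + log|-3| + log|3| = 3.989
Step 3: Zeros inside |z| < 9: 6, -3, 3
Step 4: Jensen sum = log(9/6) + log(9/3) + log(9/3) = 2.6027
Step 5: n(R) = number of terms in the Jensen sum = count of zeros inside |z| < 9 = 3

3


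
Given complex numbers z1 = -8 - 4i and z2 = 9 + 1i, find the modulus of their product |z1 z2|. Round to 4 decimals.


Step 1: |z1| = sqrt((-8)^2 + (-4)^2) = sqrt(80)
Step 2: |z2| = sqrt(9^2 + 1^2) = sqrt(82)
Step 3: |z1*z2| = |z1|*|z2| = sqrt(80) * sqrt(82) = sqrt(80 * 82) = sqrt(6560)
Step 4: = 80.9938

80.9938


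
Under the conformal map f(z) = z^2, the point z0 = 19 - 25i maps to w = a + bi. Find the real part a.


Step 1: z0 = 19 - 25i
Step 2: z0^2 = 19^2 - (-25)^2 - 950i
Step 3: real part = 361 - 625 = -264

-264


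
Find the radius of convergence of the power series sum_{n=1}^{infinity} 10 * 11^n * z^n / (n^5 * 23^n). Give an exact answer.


Step 1: General term a_n = 10 * 11^n / (n^5 * 23^n)
Step 2: By the root test, |a_n|^(1/n) = 10^(1/n) * 11 / (n^(5/n) * 23) -> 11/23 as n -> infinity (since 10^(1/n) -> 1 and n^(5/n) -> 1)
Step 3: R = 1/lim|a_n|^(1/n) = 23/11

23/11


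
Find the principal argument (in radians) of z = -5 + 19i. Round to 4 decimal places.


Step 1: z = -5 + 19i
Step 2: arg(z) = atan2(19, -5)
Step 3: arg(z) = 1.8281

1.8281


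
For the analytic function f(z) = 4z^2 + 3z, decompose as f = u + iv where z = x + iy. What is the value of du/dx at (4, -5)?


Step 1: f(z) = 4(x+iy)^2 + 3(x+iy) + 0
Step 2: u = 4(x^2 - y^2) + 3x + 0
Step 3: u_x = 8x + 3
Step 4: At (4, -5): u_x = 32 + 3 = 35

35


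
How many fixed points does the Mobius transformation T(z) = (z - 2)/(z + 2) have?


Step 1: Fixed points satisfy T(z) = z
Step 2: z^2 + z + 2 = 0
Step 3: Discriminant = 1^2 - 4*1*2 = -7
Step 4: Number of fixed points = 2

2


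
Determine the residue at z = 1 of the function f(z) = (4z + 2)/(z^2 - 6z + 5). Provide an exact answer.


Step 1: Q(z) = z^2 - 6z + 5 = (z - 1)(z - 5)
Step 2: Q'(z) = 2z - 6
Step 3: Q'(1) = -4, P(1) = 6
Step 4: Res = P(1)/Q'(1) = 6/(-4) = -3/2

-3/2


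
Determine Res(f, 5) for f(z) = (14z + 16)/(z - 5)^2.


Step 1: Pole of order 2 at z = 5
Step 2: Res = lim d/dz [(z - 5)^2 * f(z)] as z -> 5
Step 3: (z - 5)^2 * f(z) = 14z + 16
Step 4: d/dz[14z + 16] = 14

14


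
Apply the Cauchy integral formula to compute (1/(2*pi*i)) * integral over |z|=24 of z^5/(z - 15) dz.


Step 1: f(z) = z^5, a = 15 is inside |z| = 24
Step 2: By Cauchy integral formula: (1/(2pi*i)) * integral = f(a)
Step 3: f(15) = 15^5 = 759375

759375


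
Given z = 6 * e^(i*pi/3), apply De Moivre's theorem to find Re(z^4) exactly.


Step 1: By De Moivre's theorem, z^4 = 6^4 * e^(i*4*pi/3) = 1296 * (cos(4*pi/3) + i*sin(4*pi/3))
Step 2: |z|^4 = 6^4 = 1296
Step 3: The angle 4*pi/3 already lies in [0, 2*pi)
Step 4: cos(4*pi/3) = -1/2
Step 5: Re(z^4) = 1296 * (-1/2) = -648

-648


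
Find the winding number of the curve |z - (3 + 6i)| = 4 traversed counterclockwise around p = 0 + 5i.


Step 1: Center c = (3, 6), radius = 4
Step 2: |p - c|^2 = (-3)^2 + (-1)^2 = 10
Step 3: r^2 = 16
Step 4: |p-c| < r so winding number = 1

1


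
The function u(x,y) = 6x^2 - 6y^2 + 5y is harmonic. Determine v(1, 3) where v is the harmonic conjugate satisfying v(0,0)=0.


Step 1: v_x = -u_y = 12y - 5
Step 2: v_y = u_x = 12x + 0
Step 3: v = 12xy - 5x + C
Step 4: v(0,0) = 0 => C = 0
Step 5: v(1, 3) = 31

31


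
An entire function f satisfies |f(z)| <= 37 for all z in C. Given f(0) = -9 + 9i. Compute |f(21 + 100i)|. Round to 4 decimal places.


Step 1: By Liouville's theorem, a bounded entire function is constant.
Step 2: f(z) = f(0) = -9 + 9i for all z.
Step 3: |f(w)| = |-9 + 9i| = sqrt(81 + 81)
Step 4: = 12.7279

12.7279


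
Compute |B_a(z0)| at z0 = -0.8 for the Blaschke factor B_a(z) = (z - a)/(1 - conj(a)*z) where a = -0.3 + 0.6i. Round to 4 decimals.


Step 1: Numerator z0 - a = -0.8 - (-0.3 + 0.6i) = -0.5 - 0.6i
Step 2: Denominator 1 - conj(a)*z0 = 1 - (-0.3 - 0.6i)*(-0.8) = 0.76 - 0.48i
Step 3: |z0 - a|^2 = (-0.5)^2 + (-0.6)^2 = 0.61; |1 - conj(a)*z0|^2 = 0.76^2 + (-0.48)^2 = 0.808
Step 4: |B_a(-0.8)| = sqrt(0.61 / 0.808) = sqrt(0.75495)
Step 5: = 0.8689

0.8689


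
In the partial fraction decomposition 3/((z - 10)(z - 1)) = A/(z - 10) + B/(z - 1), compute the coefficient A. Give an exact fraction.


Step 1: Multiply both sides by (z - 10) and set z = 10
Step 2: A = 3 / (10 - 1)
Step 3: A = 3 / 9
Step 4: A = 1/3

1/3


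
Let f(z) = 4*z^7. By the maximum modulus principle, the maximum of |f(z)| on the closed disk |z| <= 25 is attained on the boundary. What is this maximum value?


Step 1: On |z| = 25, |f(z)| = 4 * |z|^7 = 4 * 25^7
Step 2: By maximum modulus principle, maximum is on boundary.
Step 3: Maximum = 4 * 6103515625 = 24414062500

24414062500


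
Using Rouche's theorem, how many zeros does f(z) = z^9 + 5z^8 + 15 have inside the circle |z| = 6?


Step 1: On |z| = 6 the three terms have sizes |z^9| = 6^9 = 10077696, |5z^8| = 5*6^8 = 8398080, |15| = 15
Step 2: The dominant term is g(z) = z^9; let h(z) = 5z^8 + 15 so f = g + h
Step 3: On |z| = 6: |g| = 10077696 and |h| <= 8398080 + 15 = 8398095
Step 4: Since 10077696 > 8398095, |h| < |g| on |z| = 6, so by Rouche f has the same number of zeros as g inside |z| < 6
Step 5: g(z) = z^9 has 9 zeros (all at the origin) inside |z| < 6. Answer = 9

9


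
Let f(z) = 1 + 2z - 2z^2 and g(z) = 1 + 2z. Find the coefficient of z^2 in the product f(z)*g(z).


Step 1: z^2 term in f*g comes from: (1)*(0) + (2z)*(2z) + (-2z^2)*(1)
Step 2: = 0 + 4 - 2
Step 3: = 2

2


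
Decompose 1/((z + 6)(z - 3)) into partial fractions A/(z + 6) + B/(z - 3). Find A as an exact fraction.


Step 1: Multiply both sides by (z + 6) and set z = -6
Step 2: A = 1 / (-6 - 3)
Step 3: A = 1 / (-9)
Step 4: A = -1/9

-1/9


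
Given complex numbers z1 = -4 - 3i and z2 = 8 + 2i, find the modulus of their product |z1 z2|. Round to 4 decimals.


Step 1: |z1| = sqrt((-4)^2 + (-3)^2) = sqrt(25)
Step 2: |z2| = sqrt(8^2 + 2^2) = sqrt(68)
Step 3: |z1*z2| = |z1|*|z2| = sqrt(25) * sqrt(68) = sqrt(25 * 68) = sqrt(1700)
Step 4: = 41.2311

41.2311


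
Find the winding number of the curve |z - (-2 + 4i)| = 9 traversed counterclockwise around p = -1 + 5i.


Step 1: Center c = (-2, 4), radius = 9
Step 2: |p - c|^2 = 1^2 + 1^2 = 2
Step 3: r^2 = 81
Step 4: |p-c| < r so winding number = 1

1


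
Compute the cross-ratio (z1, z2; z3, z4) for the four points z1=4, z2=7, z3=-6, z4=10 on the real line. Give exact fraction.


Step 1: (z1-z3)(z2-z4) = 10 * (-3) = -30
Step 2: (z1-z4)(z2-z3) = (-6) * 13 = -78
Step 3: Cross-ratio = 30/78 = 5/13

5/13


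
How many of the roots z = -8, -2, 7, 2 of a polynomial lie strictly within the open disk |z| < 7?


Step 1: Check each root:
  z = -8: |-8| = 8 >= 7
  z = -2: |-2| = 2 < 7
  z = 7: |7| = 7 >= 7
  z = 2: |2| = 2 < 7
Step 2: Count = 2

2


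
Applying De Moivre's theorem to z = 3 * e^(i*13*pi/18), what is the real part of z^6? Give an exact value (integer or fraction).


Step 1: By De Moivre's theorem, z^6 = 3^6 * e^(i*6*13*pi/18) = 729 * (cos(13*pi/3) + i*sin(13*pi/3))
Step 2: |z|^6 = 3^6 = 729
Step 3: Reduce the angle mod 2*pi: 13*pi/3 - 4*pi = pi/3
Step 4: cos(pi/3) = 1/2
Step 5: Re(z^6) = 729 * 1/2 = 729/2

729/2


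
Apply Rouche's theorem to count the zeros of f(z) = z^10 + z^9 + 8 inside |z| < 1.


Step 1: On |z| = 1 the three terms have sizes |z^10| = 1^10 = 1, |z^9| = 1^9 = 1, |8| = 8
Step 2: The dominant term is g(z) = 8; let h(z) = z^10 + z^9 so f = g + h
Step 3: On |z| = 1: |g| = 8 and |h| <= 1 + 1 = 2
Step 4: Since 8 > 2, |h| < |g| on |z| = 1, so by Rouche f has the same number of zeros as g inside |z| < 1
Step 5: g(z) = 8 is a nonzero constant with no zeros inside |z| < 1. Answer = 0

0


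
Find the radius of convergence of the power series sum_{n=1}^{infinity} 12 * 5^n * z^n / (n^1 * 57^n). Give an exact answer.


Step 1: General term a_n = 12 * 5^n / (n^1 * 57^n)
Step 2: By the root test, |a_n|^(1/n) = 12^(1/n) * 5 / (n^(1/n) * 57) -> 5/57 as n -> infinity (since 12^(1/n) -> 1 and n^(1/n) -> 1)
Step 3: R = 1/lim|a_n|^(1/n) = 57/5

57/5


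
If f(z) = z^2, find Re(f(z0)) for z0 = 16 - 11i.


Step 1: z0 = 16 - 11i
Step 2: z0^2 = 16^2 - (-11)^2 - 352i
Step 3: real part = 256 - 121 = 135

135


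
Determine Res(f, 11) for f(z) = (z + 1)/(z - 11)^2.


Step 1: Pole of order 2 at z = 11
Step 2: Res = lim d/dz [(z - 11)^2 * f(z)] as z -> 11
Step 3: (z - 11)^2 * f(z) = z + 1
Step 4: d/dz[z + 1] = 1

1


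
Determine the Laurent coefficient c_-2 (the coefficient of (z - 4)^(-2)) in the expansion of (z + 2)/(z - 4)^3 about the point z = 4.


Step 1: Write the numerator in powers of (z - 4): z + 2 = (z - 4) + (1*4 + 2) = (z - 4) + 6
Step 2: Divide by (z - 4)^3: f(z) = 6(z - 4)^(-3) + (z - 4)^(-2)
Step 3: This finite sum is the Laurent series of f about z = 4.
Step 4: Coefficient of (z - 4)^(-2) = coefficient of (z - 4) in the re-centred numerator = 1

1


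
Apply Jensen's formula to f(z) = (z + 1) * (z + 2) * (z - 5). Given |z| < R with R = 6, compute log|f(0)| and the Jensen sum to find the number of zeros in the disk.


Jensen's formula: (1/2pi)*integral log|f(Re^it)|dt = log|f(0)| + sum_{|a_k|<R} log(R/|a_k|)
Step 1: f(0) = 1 * 2 * (-5) = -10
Step 2: log|f(0)| = log|-1| + log|-2| + log|5| = 2.3026
Step 3: Zeros inside |z| < 6: -1, -2, 5
Step 4: Jensen sum = log(6/1) + log(6/2) + log(6/5) = 3.0727
Step 5: n(R) = number of terms in the Jensen sum = count of zeros inside |z| < 6 = 3

3


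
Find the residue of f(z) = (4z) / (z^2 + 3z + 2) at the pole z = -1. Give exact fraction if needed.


Step 1: Q(z) = z^2 + 3z + 2 = (z + 1)(z + 2)
Step 2: Q'(z) = 2z + 3
Step 3: Q'(-1) = 1, P(-1) = -4
Step 4: Res = P(-1)/Q'(-1) = -4/1 = -4

-4


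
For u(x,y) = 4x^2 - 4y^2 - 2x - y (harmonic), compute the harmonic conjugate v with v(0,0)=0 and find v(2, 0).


Step 1: v_x = -u_y = 8y + 1
Step 2: v_y = u_x = 8x - 2
Step 3: v = 8xy + x - 2y + C
Step 4: v(0,0) = 0 => C = 0
Step 5: v(2, 0) = 2

2


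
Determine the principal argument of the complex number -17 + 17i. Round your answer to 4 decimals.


Step 1: z = -17 + 17i
Step 2: arg(z) = atan2(17, -17)
Step 3: arg(z) = 2.3562

2.3562


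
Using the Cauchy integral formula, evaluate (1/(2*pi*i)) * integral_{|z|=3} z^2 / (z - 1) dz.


Step 1: f(z) = z^2, a = 1 is inside |z| = 3
Step 2: By Cauchy integral formula: (1/(2pi*i)) * integral = f(a)
Step 3: f(1) = 1^2 = 1

1


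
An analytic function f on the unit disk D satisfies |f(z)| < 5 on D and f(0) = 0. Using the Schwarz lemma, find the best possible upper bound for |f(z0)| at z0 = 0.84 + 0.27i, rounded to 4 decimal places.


Step 1: g = f/5 maps D -> D with g(0) = 0, so by the Schwarz lemma |g(z)| <= |z|, i.e. |f(z)| <= 5|z|; this is sharp (f(z) = 5z).
Step 2: |z0|^2 = 0.84^2 + 0.27^2 = 0.7785
Step 3: |z0| = sqrt(0.7785) = 0.882326
Step 4: Best bound = 5 * |z0| = 5 * 0.882326 = 4.4116

4.4116


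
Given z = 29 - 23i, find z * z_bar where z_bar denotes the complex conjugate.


Step 1: conj(z) = 29 + 23i
Step 2: z * conj(z) = 29^2 + (-23)^2
Step 3: = 841 + 529 = 1370

1370


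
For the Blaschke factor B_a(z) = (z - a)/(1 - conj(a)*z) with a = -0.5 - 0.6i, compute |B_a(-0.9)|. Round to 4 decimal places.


Step 1: Numerator z0 - a = -0.9 - (-0.5 - 0.6i) = -0.4 + 0.6i
Step 2: Denominator 1 - conj(a)*z0 = 1 - (-0.5 + 0.6i)*(-0.9) = 0.55 + 0.54i
Step 3: |z0 - a|^2 = (-0.4)^2 + 0.6^2 = 0.52; |1 - conj(a)*z0|^2 = 0.55^2 + 0.54^2 = 0.5941
Step 4: |B_a(-0.9)| = sqrt(0.52 / 0.5941) = sqrt(0.875274)
Step 5: = 0.9356

0.9356


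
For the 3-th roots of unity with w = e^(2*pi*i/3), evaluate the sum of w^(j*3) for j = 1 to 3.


Step 1: The sum sum_{j=1}^{n} w^(k*j) equals n if n | k, else 0.
Step 2: Here n = 3, k = 3
Step 3: Does n divide k? 3 | 3 -> True
Step 4: Sum = 3

3


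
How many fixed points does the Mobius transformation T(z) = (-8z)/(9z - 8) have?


Step 1: Fixed points satisfy T(z) = z
Step 2: 9z^2 = 0
Step 3: Discriminant = 0^2 - 4*9*0 = 0
Step 4: Number of fixed points = 1

1


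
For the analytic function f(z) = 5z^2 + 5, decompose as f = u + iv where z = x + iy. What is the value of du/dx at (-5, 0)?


Step 1: f(z) = 5(x+iy)^2 + 5
Step 2: u = 5(x^2 - y^2) + 5
Step 3: u_x = 10x + 0
Step 4: At (-5, 0): u_x = -50 + 0 = -50

-50


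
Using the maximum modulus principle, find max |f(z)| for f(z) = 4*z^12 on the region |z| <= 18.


Step 1: On |z| = 18, |f(z)| = 4 * |z|^12 = 4 * 18^12
Step 2: By maximum modulus principle, maximum is on boundary.
Step 3: Maximum = 4 * 1156831381426176 = 4627325525704704

4627325525704704


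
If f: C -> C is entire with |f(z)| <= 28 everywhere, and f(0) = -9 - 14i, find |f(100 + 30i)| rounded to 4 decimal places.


Step 1: By Liouville's theorem, a bounded entire function is constant.
Step 2: f(z) = f(0) = -9 - 14i for all z.
Step 3: |f(w)| = |-9 - 14i| = sqrt(81 + 196)
Step 4: = 16.6433

16.6433


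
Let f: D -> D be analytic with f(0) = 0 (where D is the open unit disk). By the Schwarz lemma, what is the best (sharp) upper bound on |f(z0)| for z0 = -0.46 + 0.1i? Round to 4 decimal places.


Step 1: Schwarz lemma: if f: D -> D is analytic with f(0) = 0, then |f(z)| <= |z| for all z in D, and this is sharp (f(z) = z).
Step 2: |z0|^2 = (-0.46)^2 + 0.1^2 = 0.2216
Step 3: |z0| = sqrt(0.2216) = 0.470744
Step 4: Best bound = |z0| = 0.4707

0.4707


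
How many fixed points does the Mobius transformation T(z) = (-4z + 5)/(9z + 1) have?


Step 1: Fixed points satisfy T(z) = z
Step 2: 9z^2 + 5z - 5 = 0
Step 3: Discriminant = 5^2 - 4*9*(-5) = 205
Step 4: Number of fixed points = 2

2


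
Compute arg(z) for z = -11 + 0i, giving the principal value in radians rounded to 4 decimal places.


Step 1: z = -11 + 0i
Step 2: arg(z) = atan2(0, -11)
Step 3: arg(z) = 3.1416

3.1416


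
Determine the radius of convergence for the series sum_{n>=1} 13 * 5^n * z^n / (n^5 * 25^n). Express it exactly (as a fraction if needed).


Step 1: General term a_n = 13 * 5^n / (n^5 * 25^n)
Step 2: By the root test, |a_n|^(1/n) = 13^(1/n) * 5 / (n^(5/n) * 25) -> 5/25 as n -> infinity (since 13^(1/n) -> 1 and n^(5/n) -> 1)
Step 3: R = 1/lim|a_n|^(1/n) = 25/5 = 5

5


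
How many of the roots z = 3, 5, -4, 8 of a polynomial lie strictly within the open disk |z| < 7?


Step 1: Check each root:
  z = 3: |3| = 3 < 7
  z = 5: |5| = 5 < 7
  z = -4: |-4| = 4 < 7
  z = 8: |8| = 8 >= 7
Step 2: Count = 3

3


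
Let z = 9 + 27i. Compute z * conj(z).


Step 1: conj(z) = 9 - 27i
Step 2: z * conj(z) = 9^2 + 27^2
Step 3: = 81 + 729 = 810

810


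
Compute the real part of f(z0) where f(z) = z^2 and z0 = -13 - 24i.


Step 1: z0 = -13 - 24i
Step 2: z0^2 = (-13)^2 - (-24)^2 + 624i
Step 3: real part = 169 - 576 = -407

-407


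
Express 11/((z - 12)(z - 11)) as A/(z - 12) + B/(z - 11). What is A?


Step 1: Multiply both sides by (z - 12) and set z = 12
Step 2: A = 11 / (12 - 11)
Step 3: A = 11 / 1
Step 4: A = 11

11


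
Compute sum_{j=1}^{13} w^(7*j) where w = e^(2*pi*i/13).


Step 1: The sum sum_{j=1}^{n} w^(k*j) equals n if n | k, else 0.
Step 2: Here n = 13, k = 7
Step 3: Does n divide k? 13 | 7 -> False
Step 4: Sum = 0

0


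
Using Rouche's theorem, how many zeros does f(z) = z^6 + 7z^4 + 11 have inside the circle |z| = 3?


Step 1: On |z| = 3 the three terms have sizes |z^6| = 3^6 = 729, |7z^4| = 7*3^4 = 567, |11| = 11
Step 2: The dominant term is g(z) = z^6; let h(z) = 7z^4 + 11 so f = g + h
Step 3: On |z| = 3: |g| = 729 and |h| <= 567 + 11 = 578
Step 4: Since 729 > 578, |h| < |g| on |z| = 3, so by Rouche f has the same number of zeros as g inside |z| < 3
Step 5: g(z) = z^6 has 6 zeros (all at the origin) inside |z| < 3. Answer = 6

6


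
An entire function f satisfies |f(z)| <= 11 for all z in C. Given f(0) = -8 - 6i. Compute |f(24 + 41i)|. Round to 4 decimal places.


Step 1: By Liouville's theorem, a bounded entire function is constant.
Step 2: f(z) = f(0) = -8 - 6i for all z.
Step 3: |f(w)| = |-8 - 6i| = sqrt(64 + 36)
Step 4: = 10.0

10.0


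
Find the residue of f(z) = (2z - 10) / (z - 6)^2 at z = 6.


Step 1: Pole of order 2 at z = 6
Step 2: Res = lim d/dz [(z - 6)^2 * f(z)] as z -> 6
Step 3: (z - 6)^2 * f(z) = 2z - 10
Step 4: d/dz[2z - 10] = 2

2


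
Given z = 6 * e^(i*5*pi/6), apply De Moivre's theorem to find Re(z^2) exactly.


Step 1: By De Moivre's theorem, z^2 = 6^2 * e^(i*2*5*pi/6) = 36 * (cos(5*pi/3) + i*sin(5*pi/3))
Step 2: |z|^2 = 6^2 = 36
Step 3: The angle 5*pi/3 already lies in [0, 2*pi)
Step 4: cos(5*pi/3) = 1/2
Step 5: Re(z^2) = 36 * 1/2 = 18

18


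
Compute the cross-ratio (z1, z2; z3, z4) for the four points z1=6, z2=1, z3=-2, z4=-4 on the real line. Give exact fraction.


Step 1: (z1-z3)(z2-z4) = 8 * 5 = 40
Step 2: (z1-z4)(z2-z3) = 10 * 3 = 30
Step 3: Cross-ratio = 40/30 = 4/3

4/3


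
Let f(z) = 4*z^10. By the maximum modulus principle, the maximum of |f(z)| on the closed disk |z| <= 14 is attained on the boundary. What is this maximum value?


Step 1: On |z| = 14, |f(z)| = 4 * |z|^10 = 4 * 14^10
Step 2: By maximum modulus principle, maximum is on boundary.
Step 3: Maximum = 4 * 289254654976 = 1157018619904

1157018619904


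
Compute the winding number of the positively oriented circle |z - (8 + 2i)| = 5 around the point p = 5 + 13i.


Step 1: Center c = (8, 2), radius = 5
Step 2: |p - c|^2 = (-3)^2 + 11^2 = 130
Step 3: r^2 = 25
Step 4: |p-c| > r so winding number = 0

0


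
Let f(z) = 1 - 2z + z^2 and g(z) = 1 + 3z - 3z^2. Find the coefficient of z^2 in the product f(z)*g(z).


Step 1: z^2 term in f*g comes from: (1)*(-3z^2) + (-2z)*(3z) + (z^2)*(1)
Step 2: = -3 - 6 + 1
Step 3: = -8

-8


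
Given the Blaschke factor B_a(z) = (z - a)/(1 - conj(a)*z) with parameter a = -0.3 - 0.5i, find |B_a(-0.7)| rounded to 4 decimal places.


Step 1: Numerator z0 - a = -0.7 - (-0.3 - 0.5i) = -0.4 + 0.5i
Step 2: Denominator 1 - conj(a)*z0 = 1 - (-0.3 + 0.5i)*(-0.7) = 0.79 + 0.35i
Step 3: |z0 - a|^2 = (-0.4)^2 + 0.5^2 = 0.41; |1 - conj(a)*z0|^2 = 0.79^2 + 0.35^2 = 0.7466
Step 4: |B_a(-0.7)| = sqrt(0.41 / 0.7466) = sqrt(0.549156)
Step 5: = 0.7411

0.7411


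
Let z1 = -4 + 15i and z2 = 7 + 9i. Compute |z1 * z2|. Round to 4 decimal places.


Step 1: |z1| = sqrt((-4)^2 + 15^2) = sqrt(241)
Step 2: |z2| = sqrt(7^2 + 9^2) = sqrt(130)
Step 3: |z1*z2| = |z1|*|z2| = sqrt(241) * sqrt(130) = sqrt(241 * 130) = sqrt(31330)
Step 4: = 177.0028

177.0028


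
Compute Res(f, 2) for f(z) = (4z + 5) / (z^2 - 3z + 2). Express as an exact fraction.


Step 1: Q(z) = z^2 - 3z + 2 = (z - 2)(z - 1)
Step 2: Q'(z) = 2z - 3
Step 3: Q'(2) = 1, P(2) = 13
Step 4: Res = P(2)/Q'(2) = 13/1 = 13

13


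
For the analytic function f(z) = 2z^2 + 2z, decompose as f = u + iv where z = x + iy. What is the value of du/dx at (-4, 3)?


Step 1: f(z) = 2(x+iy)^2 + 2(x+iy) + 0
Step 2: u = 2(x^2 - y^2) + 2x + 0
Step 3: u_x = 4x + 2
Step 4: At (-4, 3): u_x = -16 + 2 = -14

-14
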